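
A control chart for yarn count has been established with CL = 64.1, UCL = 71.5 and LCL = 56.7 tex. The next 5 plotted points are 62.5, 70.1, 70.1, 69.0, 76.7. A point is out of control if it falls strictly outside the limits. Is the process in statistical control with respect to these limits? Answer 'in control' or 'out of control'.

Compare each point to [56.7, 71.5]: sample 5 = 76.7 > UCL.

out of control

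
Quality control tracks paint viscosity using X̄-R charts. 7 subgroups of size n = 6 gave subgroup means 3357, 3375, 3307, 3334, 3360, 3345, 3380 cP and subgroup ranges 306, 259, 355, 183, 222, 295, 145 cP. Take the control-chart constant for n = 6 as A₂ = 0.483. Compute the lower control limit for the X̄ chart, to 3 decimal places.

X̄̄ = (3357 + 3375 + 3307 + 3334 + 3360 + 3345 + 3380) / 7 = 23458.0000 / 7 = 3351.1429
R̄ = (306 + 259 + 355 + 183 + 222 + 295 + 145) / 7 = 1765.0000 / 7 = 252.1429
LCL = X̄̄ − A₂·R̄ = 3351.1429 − 0.483 × 252.1429 = 3229.3579

3229.358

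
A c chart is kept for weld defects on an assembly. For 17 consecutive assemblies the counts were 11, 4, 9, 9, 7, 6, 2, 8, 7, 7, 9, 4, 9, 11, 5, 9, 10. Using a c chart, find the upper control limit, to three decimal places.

15.670

c̄ = (11 + 4 + 9 + 9 + 7 + 6 + 2 + 8 + 7 + 7 + 9 + 4 + 9 + 11 + 5 + 9 + 10) / 17 = 127 / 17 = 7.4706
UCL = c̄ + 3√c̄ = 7.4706 + 3 × √7.4706 = 7.4706 + 3 × 2.7332 = 15.6703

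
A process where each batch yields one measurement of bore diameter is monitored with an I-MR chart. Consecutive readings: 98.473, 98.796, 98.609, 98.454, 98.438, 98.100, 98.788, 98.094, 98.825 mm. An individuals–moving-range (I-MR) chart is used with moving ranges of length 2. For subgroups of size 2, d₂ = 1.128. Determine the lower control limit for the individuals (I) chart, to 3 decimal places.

X̄ = (98.473 + 98.796 + 98.609 + 98.454 + 98.438 + 98.100 + 98.788 + 98.094 + 98.825) / 9 = 98.5086
Moving ranges: 0.323, 0.187, 0.155, 0.016, 0.338, 0.688, 0.694, 0.731; M̄R̄ = 3.1320 / 8 = 0.3915
LCL = X̄ − 3·M̄R̄/d₂ = 98.5086 − 3 × 0.3915 / 1.128 = 97.4673

97.467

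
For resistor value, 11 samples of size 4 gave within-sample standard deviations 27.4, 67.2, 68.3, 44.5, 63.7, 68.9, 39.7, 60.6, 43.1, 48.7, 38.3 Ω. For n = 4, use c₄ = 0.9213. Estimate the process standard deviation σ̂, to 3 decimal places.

s̄ = (27.4 + 67.2 + 68.3 + 44.5 + 63.7 + 68.9 + 39.7 + 60.6 + 43.1 + 48.7 + 38.3) / 11 = 51.8545
σ̂ = s̄ / c₄ = 51.8545 / 0.9213 = 56.2841

56.284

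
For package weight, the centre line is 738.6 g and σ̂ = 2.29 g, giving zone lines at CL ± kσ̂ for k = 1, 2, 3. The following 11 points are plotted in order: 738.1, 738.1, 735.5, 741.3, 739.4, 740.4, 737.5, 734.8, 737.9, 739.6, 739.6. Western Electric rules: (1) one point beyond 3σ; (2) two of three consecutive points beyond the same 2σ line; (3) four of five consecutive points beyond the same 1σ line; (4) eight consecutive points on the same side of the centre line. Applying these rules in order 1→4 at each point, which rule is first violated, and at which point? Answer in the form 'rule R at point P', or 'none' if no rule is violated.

none

Zone of each point (C = within 1σ̂, B = 1σ̂–2σ̂, A = 2σ̂–3σ̂, * = beyond 3σ̂; sign = side of CL): 1:-C, 2:-C, 3:-B, 4:+B, 5:+C, 6:+C, 7:-C, 8:-B, 9:-C, 10:+C, 11:+C
No rule fires across all 11 points.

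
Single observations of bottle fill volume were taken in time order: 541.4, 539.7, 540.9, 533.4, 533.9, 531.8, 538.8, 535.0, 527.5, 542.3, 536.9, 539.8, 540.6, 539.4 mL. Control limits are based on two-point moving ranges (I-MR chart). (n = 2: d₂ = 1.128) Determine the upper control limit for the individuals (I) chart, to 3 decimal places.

548.781

X̄ = (541.4 + 539.7 + 540.9 + 533.4 + 533.9 + 531.8 + 538.8 + 535.0 + 527.5 + 542.3 + 536.9 + 539.8 + 540.6 + 539.4) / 14 = 537.2429
Moving ranges: 1.7, 1.2, 7.5, 0.5, 2.1, 7.0, 3.8, 7.5, 14.8, 5.4, 2.9, 0.8, 1.2; M̄R̄ = 56.4000 / 13 = 4.3385
UCL = X̄ + 3·M̄R̄/d₂ = 537.2429 + 3 × 4.3385 / 1.128 = 548.7813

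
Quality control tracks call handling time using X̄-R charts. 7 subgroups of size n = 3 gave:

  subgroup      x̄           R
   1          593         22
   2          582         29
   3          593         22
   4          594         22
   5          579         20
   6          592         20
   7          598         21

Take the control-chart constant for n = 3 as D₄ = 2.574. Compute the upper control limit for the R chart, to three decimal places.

57.363

R̄ = (22 + 29 + 22 + 22 + 20 + 20 + 21) / 7 = 156.0000 / 7 = 22.2857
UCL_R = D₄·R̄ = 2.574 × 22.2857 = 57.3634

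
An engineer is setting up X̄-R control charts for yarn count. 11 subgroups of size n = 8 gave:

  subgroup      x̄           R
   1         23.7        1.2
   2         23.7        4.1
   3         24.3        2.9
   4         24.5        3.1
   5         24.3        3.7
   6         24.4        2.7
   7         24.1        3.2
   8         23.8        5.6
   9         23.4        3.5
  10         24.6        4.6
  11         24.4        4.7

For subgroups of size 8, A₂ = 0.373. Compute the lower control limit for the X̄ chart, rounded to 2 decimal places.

22.78

X̄̄ = (23.7 + 23.7 + 24.3 + 24.5 + 24.3 + 24.4 + 24.1 + 23.8 + 23.4 + 24.6 + 24.4) / 11 = 265.2000 / 11 = 24.1091
R̄ = (1.2 + 4.1 + 2.9 + 3.1 + 3.7 + 2.7 + 3.2 + 5.6 + 3.5 + 4.6 + 4.7) / 11 = 39.3000 / 11 = 3.5727
LCL = X̄̄ − A₂·R̄ = 24.1091 − 0.373 × 3.5727 = 22.7765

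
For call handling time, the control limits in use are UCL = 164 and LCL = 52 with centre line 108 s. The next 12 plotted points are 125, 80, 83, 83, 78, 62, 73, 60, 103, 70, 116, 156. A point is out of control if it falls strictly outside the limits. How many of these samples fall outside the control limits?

All 12 points lie within [52, 164].

0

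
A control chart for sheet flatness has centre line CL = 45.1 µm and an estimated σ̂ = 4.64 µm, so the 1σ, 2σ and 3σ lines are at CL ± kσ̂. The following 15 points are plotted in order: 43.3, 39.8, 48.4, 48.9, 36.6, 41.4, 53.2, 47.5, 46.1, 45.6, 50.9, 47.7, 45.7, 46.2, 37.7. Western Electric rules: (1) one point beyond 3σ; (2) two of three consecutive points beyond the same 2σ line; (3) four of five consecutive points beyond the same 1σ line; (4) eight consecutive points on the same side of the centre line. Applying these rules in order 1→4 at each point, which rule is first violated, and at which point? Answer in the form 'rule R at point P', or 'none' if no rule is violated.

rule 4 at point 14

Zone of each point (C = within 1σ̂, B = 1σ̂–2σ̂, A = 2σ̂–3σ̂, * = beyond 3σ̂; sign = side of CL): 1:-C, 2:-B, 3:+C, 4:+C, 5:-B, 6:-C, 7:+B, 8:+C, 9:+C, 10:+C, 11:+B, 12:+C, 13:+C, 14:+C, 15:-B
Rule 4 (eight consecutive points on the same side of the centre line) is satisfied at point 14.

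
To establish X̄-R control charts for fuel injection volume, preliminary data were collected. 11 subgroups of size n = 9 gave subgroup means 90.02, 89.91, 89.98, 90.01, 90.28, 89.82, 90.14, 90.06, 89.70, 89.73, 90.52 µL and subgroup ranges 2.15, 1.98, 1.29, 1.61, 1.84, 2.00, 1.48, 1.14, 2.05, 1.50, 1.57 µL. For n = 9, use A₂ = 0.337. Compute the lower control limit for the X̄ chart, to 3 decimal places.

89.445

X̄̄ = (90.02 + 89.91 + 89.98 + 90.01 + 90.28 + 89.82 + 90.14 + 90.06 + 89.70 + 89.73 + 90.52) / 11 = 990.1700 / 11 = 90.0155
R̄ = (2.15 + 1.98 + 1.29 + 1.61 + 1.84 + 2.00 + 1.48 + 1.14 + 2.05 + 1.50 + 1.57) / 11 = 18.6100 / 11 = 1.6918
LCL = X̄̄ − A₂·R̄ = 90.0155 − 0.337 × 1.6918 = 89.4453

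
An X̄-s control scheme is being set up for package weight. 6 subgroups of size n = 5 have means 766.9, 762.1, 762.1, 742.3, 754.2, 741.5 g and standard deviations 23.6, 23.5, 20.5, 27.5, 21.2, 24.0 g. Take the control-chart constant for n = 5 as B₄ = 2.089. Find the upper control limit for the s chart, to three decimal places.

48.848

s̄ = (23.6 + 23.5 + 20.5 + 27.5 + 21.2 + 24.0) / 6 = 23.3833
UCL_s = B₄·s̄ = 2.089 × 23.3833 = 48.8478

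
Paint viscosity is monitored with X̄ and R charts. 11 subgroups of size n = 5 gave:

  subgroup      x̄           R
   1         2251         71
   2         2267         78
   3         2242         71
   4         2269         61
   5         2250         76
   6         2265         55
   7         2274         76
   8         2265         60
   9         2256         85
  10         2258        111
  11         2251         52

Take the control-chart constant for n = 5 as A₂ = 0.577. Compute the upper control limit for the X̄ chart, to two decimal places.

2300.66

X̄̄ = (2251 + 2267 + 2242 + 2269 + 2250 + 2265 + 2274 + 2265 + 2256 + 2258 + 2251) / 11 = 24848.0000 / 11 = 2258.9091
R̄ = (71 + 78 + 71 + 61 + 76 + 55 + 76 + 60 + 85 + 111 + 52) / 11 = 796.0000 / 11 = 72.3636
UCL = X̄̄ + A₂·R̄ = 2258.9091 + 0.577 × 72.3636 = 2300.6629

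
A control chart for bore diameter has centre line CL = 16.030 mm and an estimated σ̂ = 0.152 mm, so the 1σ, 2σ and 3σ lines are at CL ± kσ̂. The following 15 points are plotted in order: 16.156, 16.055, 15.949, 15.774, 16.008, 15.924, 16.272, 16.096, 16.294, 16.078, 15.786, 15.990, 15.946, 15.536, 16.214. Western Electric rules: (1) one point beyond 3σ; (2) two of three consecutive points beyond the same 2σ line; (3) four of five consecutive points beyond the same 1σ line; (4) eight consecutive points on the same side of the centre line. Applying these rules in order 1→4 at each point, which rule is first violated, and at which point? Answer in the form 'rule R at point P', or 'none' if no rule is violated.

rule 1 at point 14

Zone of each point (C = within 1σ̂, B = 1σ̂–2σ̂, A = 2σ̂–3σ̂, * = beyond 3σ̂; sign = side of CL): 1:+C, 2:+C, 3:-C, 4:-B, 5:-C, 6:-C, 7:+B, 8:+C, 9:+B, 10:+C, 11:-B, 12:-C, 13:-C, 14:-*, 15:+B
Rule 1 (one point beyond the 3σ limits) is satisfied at point 14.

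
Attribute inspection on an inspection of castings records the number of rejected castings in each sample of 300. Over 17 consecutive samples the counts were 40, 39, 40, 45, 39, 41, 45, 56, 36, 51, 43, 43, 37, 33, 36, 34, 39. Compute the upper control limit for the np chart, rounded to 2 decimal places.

p̄ = Σdᵢ / (k·n) = 697 / (17 × 300) = 0.13667
UCL = np̄ + 3·√(np̄(1−p̄)) = 41.0000 + 3 × √(41.0000×0.86333) = 41.0000 + 3 × 5.9495 = 58.8485

58.85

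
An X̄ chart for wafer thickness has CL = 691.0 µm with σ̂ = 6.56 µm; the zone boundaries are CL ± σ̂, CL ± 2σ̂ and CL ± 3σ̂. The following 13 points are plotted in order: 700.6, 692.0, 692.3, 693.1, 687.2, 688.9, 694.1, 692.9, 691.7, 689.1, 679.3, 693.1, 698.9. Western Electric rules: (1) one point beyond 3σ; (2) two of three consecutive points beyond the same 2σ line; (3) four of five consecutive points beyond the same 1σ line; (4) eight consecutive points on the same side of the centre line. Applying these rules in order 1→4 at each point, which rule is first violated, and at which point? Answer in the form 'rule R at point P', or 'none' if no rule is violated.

none

Zone of each point (C = within 1σ̂, B = 1σ̂–2σ̂, A = 2σ̂–3σ̂, * = beyond 3σ̂; sign = side of CL): 1:+B, 2:+C, 3:+C, 4:+C, 5:-C, 6:-C, 7:+C, 8:+C, 9:+C, 10:-C, 11:-B, 12:+C, 13:+B
No rule fires across all 13 points.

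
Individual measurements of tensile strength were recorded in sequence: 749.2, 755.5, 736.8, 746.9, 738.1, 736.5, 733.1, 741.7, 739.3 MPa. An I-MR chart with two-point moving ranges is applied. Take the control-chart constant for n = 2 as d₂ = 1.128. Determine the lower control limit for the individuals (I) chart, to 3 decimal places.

721.986

X̄ = (749.2 + 755.5 + 736.8 + 746.9 + 738.1 + 736.5 + 733.1 + 741.7 + 739.3) / 9 = 741.9000
Moving ranges: 6.3, 18.7, 10.1, 8.8, 1.6, 3.4, 8.6, 2.4; M̄R̄ = 59.9000 / 8 = 7.4875
LCL = X̄ − 3·M̄R̄/d₂ = 741.9000 − 3 × 7.4875 / 1.128 = 721.9864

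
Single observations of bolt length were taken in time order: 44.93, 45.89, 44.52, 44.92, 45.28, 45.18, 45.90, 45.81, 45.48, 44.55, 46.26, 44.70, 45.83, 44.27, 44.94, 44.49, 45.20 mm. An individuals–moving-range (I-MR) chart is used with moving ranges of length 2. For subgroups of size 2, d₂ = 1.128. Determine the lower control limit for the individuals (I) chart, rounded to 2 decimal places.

43.02

X̄ = (44.93 + 45.89 + 44.52 + 44.92 + 45.28 + 45.18 + 45.90 + 45.81 + 45.48 + 44.55 + 46.26 + 44.70 + 45.83 + 44.27 + 44.94 + 44.49 + 45.20) / 17 = 45.1853
Moving ranges: 0.96, 1.37, 0.40, 0.36, 0.10, 0.72, 0.09, 0.33, 0.93, 1.71, 1.56, 1.13, 1.56, 0.67, 0.45, 0.71; M̄R̄ = 13.0500 / 16 = 0.8156
LCL = X̄ − 3·M̄R̄/d₂ = 45.1853 − 3 × 0.8156 / 1.128 = 43.0161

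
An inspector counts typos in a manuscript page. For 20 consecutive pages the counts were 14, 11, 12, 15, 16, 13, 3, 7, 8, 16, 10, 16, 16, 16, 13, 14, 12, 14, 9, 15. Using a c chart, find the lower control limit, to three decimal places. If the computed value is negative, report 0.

1.893

c̄ = (14 + 11 + 12 + 15 + 16 + 13 + 3 + 7 + 8 + 16 + 10 + 16 + 16 + 16 + 13 + 14 + 12 + 14 + 9 + 15) / 20 = 250 / 20 = 12.5000
LCL = c̄ − 3√c̄ = 12.5000 − 3 × 3.5355 = 1.8934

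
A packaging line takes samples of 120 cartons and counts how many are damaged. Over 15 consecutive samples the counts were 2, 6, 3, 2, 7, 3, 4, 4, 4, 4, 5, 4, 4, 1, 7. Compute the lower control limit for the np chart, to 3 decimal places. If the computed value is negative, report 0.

p̄ = Σdᵢ / (k·n) = 60 / (15 × 120) = 0.03333
LCL = np̄ − 3·√(np̄(1−p̄)) = 4.0000 − 3 × 1.9664 = -1.8992 → 0 (negative, so LCL = 0)

0.000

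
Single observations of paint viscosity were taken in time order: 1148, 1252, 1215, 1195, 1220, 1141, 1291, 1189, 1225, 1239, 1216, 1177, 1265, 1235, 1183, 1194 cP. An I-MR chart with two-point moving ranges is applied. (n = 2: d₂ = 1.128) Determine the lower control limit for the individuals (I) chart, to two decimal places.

1067.95

X̄ = (1148 + 1252 + 1215 + 1195 + 1220 + 1141 + 1291 + 1189 + 1225 + 1239 + 1216 + 1177 + 1265 + 1235 + 1183 + 1194) / 16 = 1211.5625
Moving ranges: 104, 37, 20, 25, 79, 150, 102, 36, 14, 23, 39, 88, 30, 52, 11; M̄R̄ = 810.0000 / 15 = 54.0000
LCL = X̄ − 3·M̄R̄/d₂ = 1211.5625 − 3 × 54.0000 / 1.128 = 1067.9455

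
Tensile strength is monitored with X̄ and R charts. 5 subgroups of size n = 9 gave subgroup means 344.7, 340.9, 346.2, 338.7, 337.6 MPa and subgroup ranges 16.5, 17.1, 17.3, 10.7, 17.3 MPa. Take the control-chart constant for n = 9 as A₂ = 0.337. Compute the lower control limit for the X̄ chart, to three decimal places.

336.302

X̄̄ = (344.7 + 340.9 + 346.2 + 338.7 + 337.6) / 5 = 1708.1000 / 5 = 341.6200
R̄ = (16.5 + 17.1 + 17.3 + 10.7 + 17.3) / 5 = 78.9000 / 5 = 15.7800
LCL = X̄̄ − A₂·R̄ = 341.6200 − 0.337 × 15.7800 = 336.3021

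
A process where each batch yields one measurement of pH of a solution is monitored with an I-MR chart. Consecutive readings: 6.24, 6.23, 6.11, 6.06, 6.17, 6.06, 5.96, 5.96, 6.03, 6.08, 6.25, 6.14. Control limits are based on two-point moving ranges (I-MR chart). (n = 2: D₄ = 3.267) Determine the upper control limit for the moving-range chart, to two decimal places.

0.27

Moving ranges: 0.01, 0.12, 0.05, 0.11, 0.11, 0.10, 0.00, 0.07, 0.05, 0.17, 0.11; M̄R̄ = 0.9000 / 11 = 0.0818
UCL_MR = D₄·M̄R̄ = 3.267 × 0.0818 = 0.2673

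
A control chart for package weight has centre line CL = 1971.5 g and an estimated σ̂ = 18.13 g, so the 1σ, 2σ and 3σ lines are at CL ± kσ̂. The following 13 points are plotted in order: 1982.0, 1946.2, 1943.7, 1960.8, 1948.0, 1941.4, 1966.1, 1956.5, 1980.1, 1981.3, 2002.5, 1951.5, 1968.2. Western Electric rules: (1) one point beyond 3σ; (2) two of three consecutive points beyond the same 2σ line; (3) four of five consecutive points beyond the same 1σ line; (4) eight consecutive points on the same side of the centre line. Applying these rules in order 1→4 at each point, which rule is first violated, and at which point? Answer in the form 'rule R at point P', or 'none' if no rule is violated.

Zone of each point (C = within 1σ̂, B = 1σ̂–2σ̂, A = 2σ̂–3σ̂, * = beyond 3σ̂; sign = side of CL): 1:+C, 2:-B, 3:-B, 4:-C, 5:-B, 6:-B, 7:-C, 8:-C, 9:+C, 10:+C, 11:+B, 12:-B, 13:-C
Rule 3 (four of five consecutive points beyond the same 1σ limit) is satisfied at point 6.

rule 3 at point 6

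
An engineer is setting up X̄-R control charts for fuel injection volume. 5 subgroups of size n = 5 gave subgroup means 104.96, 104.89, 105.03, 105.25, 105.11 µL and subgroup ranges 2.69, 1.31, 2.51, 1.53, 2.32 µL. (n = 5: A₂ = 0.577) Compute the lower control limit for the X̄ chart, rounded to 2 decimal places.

103.85

X̄̄ = (104.96 + 104.89 + 105.03 + 105.25 + 105.11) / 5 = 525.2400 / 5 = 105.0480
R̄ = (2.69 + 1.31 + 2.51 + 1.53 + 2.32) / 5 = 10.3600 / 5 = 2.0720
LCL = X̄̄ − A₂·R̄ = 105.0480 − 0.577 × 2.0720 = 103.8525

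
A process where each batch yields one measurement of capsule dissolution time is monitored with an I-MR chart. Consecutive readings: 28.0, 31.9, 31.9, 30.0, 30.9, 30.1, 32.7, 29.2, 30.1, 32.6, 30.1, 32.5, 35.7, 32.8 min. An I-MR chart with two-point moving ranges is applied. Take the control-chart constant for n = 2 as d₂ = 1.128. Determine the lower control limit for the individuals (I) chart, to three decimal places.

X̄ = (28.0 + 31.9 + 31.9 + 30.0 + 30.9 + 30.1 + 32.7 + 29.2 + 30.1 + 32.6 + 30.1 + 32.5 + 35.7 + 32.8) / 14 = 31.3214
Moving ranges: 3.9, 0.0, 1.9, 0.9, 0.8, 2.6, 3.5, 0.9, 2.5, 2.5, 2.4, 3.2, 2.9; M̄R̄ = 28.0000 / 13 = 2.1538
LCL = X̄ − 3·M̄R̄/d₂ = 31.3214 − 3 × 2.1538 / 1.128 = 25.5931

25.593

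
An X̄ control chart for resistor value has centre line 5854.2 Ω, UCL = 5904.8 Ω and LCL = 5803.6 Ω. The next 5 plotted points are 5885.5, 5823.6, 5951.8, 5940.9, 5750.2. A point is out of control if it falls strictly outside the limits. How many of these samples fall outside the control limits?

3

Compare each point to [5803.6, 5904.8]: sample 3 = 5951.8 > UCL; sample 4 = 5940.9 > UCL; sample 5 = 5750.2 < LCL.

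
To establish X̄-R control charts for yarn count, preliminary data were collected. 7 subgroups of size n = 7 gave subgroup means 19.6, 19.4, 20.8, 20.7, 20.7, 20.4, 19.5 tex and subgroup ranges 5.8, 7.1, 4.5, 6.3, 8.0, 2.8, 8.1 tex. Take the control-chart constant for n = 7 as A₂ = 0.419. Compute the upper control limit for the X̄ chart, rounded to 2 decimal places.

X̄̄ = (19.6 + 19.4 + 20.8 + 20.7 + 20.7 + 20.4 + 19.5) / 7 = 141.1000 / 7 = 20.1571
R̄ = (5.8 + 7.1 + 4.5 + 6.3 + 8.0 + 2.8 + 8.1) / 7 = 42.6000 / 7 = 6.0857
UCL = X̄̄ + A₂·R̄ = 20.1571 + 0.419 × 6.0857 = 22.7071

22.71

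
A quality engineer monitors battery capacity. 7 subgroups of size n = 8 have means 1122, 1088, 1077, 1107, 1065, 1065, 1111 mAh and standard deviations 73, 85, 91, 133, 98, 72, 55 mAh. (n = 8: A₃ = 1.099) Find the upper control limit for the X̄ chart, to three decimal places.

X̄̄ = (1122 + 1088 + 1077 + 1107 + 1065 + 1065 + 1111) / 7 = 1090.7143
s̄ = (73 + 85 + 91 + 133 + 98 + 72 + 55) / 7 = 86.7143
UCL = X̄̄ + A₃·s̄ = 1090.7143 + 1.099 × 86.7143 = 1186.0133

1186.013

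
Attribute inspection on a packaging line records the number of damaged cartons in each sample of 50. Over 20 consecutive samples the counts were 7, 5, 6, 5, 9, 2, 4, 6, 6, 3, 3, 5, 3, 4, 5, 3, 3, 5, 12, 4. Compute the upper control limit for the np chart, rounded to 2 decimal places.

11.36

p̄ = Σdᵢ / (k·n) = 100 / (20 × 50) = 0.10000
UCL = np̄ + 3·√(np̄(1−p̄)) = 5.0000 + 3 × √(5.0000×0.90000) = 5.0000 + 3 × 2.1213 = 11.3640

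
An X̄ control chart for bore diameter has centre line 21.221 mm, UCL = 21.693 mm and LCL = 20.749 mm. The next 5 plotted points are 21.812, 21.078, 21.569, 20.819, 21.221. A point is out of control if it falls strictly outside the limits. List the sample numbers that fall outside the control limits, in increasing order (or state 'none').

1

Compare each point to [20.749, 21.693]: sample 1 = 21.812 > UCL.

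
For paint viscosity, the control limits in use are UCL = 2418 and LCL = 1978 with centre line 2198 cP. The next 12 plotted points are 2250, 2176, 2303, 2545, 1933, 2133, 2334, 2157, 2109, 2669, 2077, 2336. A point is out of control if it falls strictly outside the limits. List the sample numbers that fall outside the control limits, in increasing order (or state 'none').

Compare each point to [1978, 2418]: sample 4 = 2545 > UCL; sample 5 = 1933 < LCL; sample 10 = 2669 > UCL.

4, 5, 10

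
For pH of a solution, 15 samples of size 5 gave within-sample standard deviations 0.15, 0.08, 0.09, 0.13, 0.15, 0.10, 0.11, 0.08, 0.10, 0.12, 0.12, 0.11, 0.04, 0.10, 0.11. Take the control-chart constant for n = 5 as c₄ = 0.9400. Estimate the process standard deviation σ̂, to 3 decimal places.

0.113

s̄ = (0.15 + 0.08 + 0.09 + 0.13 + 0.15 + 0.10 + 0.11 + 0.08 + 0.10 + 0.12 + 0.12 + 0.11 + 0.04 + 0.10 + 0.11) / 15 = 0.1060
σ̂ = s̄ / c₄ = 0.1060 / 0.9400 = 0.1128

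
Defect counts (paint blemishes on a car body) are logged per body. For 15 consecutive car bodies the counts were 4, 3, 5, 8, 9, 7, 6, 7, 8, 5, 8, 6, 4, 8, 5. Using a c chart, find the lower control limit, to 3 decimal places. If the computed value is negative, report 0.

0.000

c̄ = (4 + 3 + 5 + 8 + 9 + 7 + 6 + 7 + 8 + 5 + 8 + 6 + 4 + 8 + 5) / 15 = 93 / 15 = 6.2000
LCL = c̄ − 3√c̄ = 6.2000 − 3 × 2.4900 = -1.2699 → 0 (cannot be negative)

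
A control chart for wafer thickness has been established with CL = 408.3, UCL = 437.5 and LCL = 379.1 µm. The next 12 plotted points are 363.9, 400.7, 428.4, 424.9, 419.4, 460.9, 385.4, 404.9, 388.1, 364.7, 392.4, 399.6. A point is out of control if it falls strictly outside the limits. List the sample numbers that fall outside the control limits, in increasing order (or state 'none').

1, 6, 10

Compare each point to [379.1, 437.5]: sample 1 = 363.9 < LCL; sample 6 = 460.9 > UCL; sample 10 = 364.7 < LCL.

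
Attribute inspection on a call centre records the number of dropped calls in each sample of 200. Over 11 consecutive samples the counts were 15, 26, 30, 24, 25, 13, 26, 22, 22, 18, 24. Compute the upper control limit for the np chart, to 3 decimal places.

p̄ = Σdᵢ / (k·n) = 245 / (11 × 200) = 0.11136
UCL = np̄ + 3·√(np̄(1−p̄)) = 22.2727 + 3 × √(22.2727×0.88864) = 22.2727 + 3 × 4.4489 = 35.6193

35.619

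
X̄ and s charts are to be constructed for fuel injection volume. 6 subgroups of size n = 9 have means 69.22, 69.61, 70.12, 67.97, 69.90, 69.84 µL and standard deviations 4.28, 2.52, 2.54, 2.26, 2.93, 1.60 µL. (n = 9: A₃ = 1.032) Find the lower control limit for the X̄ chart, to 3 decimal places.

66.669

X̄̄ = (69.22 + 69.61 + 70.12 + 67.97 + 69.90 + 69.84) / 6 = 69.4433
s̄ = (4.28 + 2.52 + 2.54 + 2.26 + 2.93 + 1.60) / 6 = 2.6883
LCL = X̄̄ − A₃·s̄ = 69.4433 − 1.032 × 2.6883 = 66.6690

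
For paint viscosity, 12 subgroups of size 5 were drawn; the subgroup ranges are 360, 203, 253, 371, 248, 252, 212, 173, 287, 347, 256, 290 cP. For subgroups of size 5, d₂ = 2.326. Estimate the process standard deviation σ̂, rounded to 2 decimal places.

116.51

R̄ = (360 + 203 + 253 + 371 + 248 + 252 + 212 + 173 + 287 + 347 + 256 + 290) / 12 = 271.0000
σ̂ = R̄ / d₂ = 271.0000 / 2.326 = 116.5090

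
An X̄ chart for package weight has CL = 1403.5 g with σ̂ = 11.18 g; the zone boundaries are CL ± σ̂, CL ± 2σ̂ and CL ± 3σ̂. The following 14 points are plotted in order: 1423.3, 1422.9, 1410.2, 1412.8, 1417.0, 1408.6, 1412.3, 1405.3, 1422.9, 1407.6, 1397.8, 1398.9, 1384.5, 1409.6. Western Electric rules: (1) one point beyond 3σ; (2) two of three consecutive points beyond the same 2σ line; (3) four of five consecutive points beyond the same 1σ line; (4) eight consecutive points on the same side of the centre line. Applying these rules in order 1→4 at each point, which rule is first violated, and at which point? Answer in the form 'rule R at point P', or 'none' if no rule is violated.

rule 4 at point 8

Zone of each point (C = within 1σ̂, B = 1σ̂–2σ̂, A = 2σ̂–3σ̂, * = beyond 3σ̂; sign = side of CL): 1:+B, 2:+B, 3:+C, 4:+C, 5:+B, 6:+C, 7:+C, 8:+C, 9:+B, 10:+C, 11:-C, 12:-C, 13:-B, 14:+C
Rule 4 (eight consecutive points on the same side of the centre line) is satisfied at point 8.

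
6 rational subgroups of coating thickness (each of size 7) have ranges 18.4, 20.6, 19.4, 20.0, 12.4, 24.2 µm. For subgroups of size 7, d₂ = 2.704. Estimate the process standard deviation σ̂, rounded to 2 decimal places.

R̄ = (18.4 + 20.6 + 19.4 + 20.0 + 12.4 + 24.2) / 6 = 19.1667
σ̂ = R̄ / d₂ = 19.1667 / 2.704 = 7.0883

7.09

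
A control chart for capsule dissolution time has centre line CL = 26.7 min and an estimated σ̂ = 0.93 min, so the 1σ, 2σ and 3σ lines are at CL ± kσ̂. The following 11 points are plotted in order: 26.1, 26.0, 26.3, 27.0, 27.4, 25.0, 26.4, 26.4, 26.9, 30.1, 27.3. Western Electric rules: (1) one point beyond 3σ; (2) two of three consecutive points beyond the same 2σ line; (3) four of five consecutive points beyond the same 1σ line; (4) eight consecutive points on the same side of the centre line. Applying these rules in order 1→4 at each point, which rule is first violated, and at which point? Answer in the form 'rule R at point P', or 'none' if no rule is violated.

Zone of each point (C = within 1σ̂, B = 1σ̂–2σ̂, A = 2σ̂–3σ̂, * = beyond 3σ̂; sign = side of CL): 1:-C, 2:-C, 3:-C, 4:+C, 5:+C, 6:-B, 7:-C, 8:-C, 9:+C, 10:+*, 11:+C
Rule 1 (one point beyond the 3σ limits) is satisfied at point 10.

rule 1 at point 10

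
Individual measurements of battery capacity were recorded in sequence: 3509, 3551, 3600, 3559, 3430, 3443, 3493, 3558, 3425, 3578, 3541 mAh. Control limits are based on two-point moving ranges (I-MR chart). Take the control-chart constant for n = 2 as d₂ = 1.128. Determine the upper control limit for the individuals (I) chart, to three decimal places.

3706.362

X̄ = (3509 + 3551 + 3600 + 3559 + 3430 + 3443 + 3493 + 3558 + 3425 + 3578 + 3541) / 11 = 3517.0000
Moving ranges: 42, 49, 41, 129, 13, 50, 65, 133, 153, 37; M̄R̄ = 712.0000 / 10 = 71.2000
UCL = X̄ + 3·M̄R̄/d₂ = 3517.0000 + 3 × 71.2000 / 1.128 = 3706.3617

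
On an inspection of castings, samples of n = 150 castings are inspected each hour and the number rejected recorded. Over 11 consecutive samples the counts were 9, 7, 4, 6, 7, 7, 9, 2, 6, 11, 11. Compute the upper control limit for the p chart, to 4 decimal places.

0.1002

p̄ = Σdᵢ / (k·n) = 79 / (11 × 150) = 0.04788
UCL = p̄ + 3·√(p̄(1−p̄)/n) = 0.04788 + 3 × √(0.04788×0.95212/150) = 0.04788 + 3 × 0.01743 = 0.10018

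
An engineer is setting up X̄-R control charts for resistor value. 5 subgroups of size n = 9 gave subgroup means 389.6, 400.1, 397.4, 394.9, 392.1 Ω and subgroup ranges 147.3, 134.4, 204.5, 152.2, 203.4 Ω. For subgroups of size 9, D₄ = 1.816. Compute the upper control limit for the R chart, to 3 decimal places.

305.742

R̄ = (147.3 + 134.4 + 204.5 + 152.2 + 203.4) / 5 = 841.8000 / 5 = 168.3600
UCL_R = D₄·R̄ = 1.816 × 168.3600 = 305.7418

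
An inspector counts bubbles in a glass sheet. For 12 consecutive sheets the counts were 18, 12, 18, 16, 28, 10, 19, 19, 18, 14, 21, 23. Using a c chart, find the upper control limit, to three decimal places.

c̄ = (18 + 12 + 18 + 16 + 28 + 10 + 19 + 19 + 18 + 14 + 21 + 23) / 12 = 216 / 12 = 18.0000
UCL = c̄ + 3√c̄ = 18.0000 + 3 × √18.0000 = 18.0000 + 3 × 4.2426 = 30.7279

30.728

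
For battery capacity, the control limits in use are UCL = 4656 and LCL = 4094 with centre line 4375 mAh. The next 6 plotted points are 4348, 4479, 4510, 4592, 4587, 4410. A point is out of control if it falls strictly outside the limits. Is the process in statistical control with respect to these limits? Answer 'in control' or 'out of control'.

in control

All 6 points lie within [4094, 4656].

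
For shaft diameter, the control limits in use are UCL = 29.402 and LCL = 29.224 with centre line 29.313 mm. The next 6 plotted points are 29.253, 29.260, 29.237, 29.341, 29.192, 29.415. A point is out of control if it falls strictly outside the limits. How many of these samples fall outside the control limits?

Compare each point to [29.224, 29.402]: sample 5 = 29.192 < LCL; sample 6 = 29.415 > UCL.

2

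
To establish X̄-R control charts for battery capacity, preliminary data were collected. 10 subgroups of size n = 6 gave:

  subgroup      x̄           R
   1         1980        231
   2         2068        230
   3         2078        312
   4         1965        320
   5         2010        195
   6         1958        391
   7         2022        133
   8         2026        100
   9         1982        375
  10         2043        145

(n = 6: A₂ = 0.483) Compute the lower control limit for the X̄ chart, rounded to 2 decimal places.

X̄̄ = (1980 + 2068 + 2078 + 1965 + 2010 + 1958 + 2022 + 2026 + 1982 + 2043) / 10 = 20132.0000 / 10 = 2013.2000
R̄ = (231 + 230 + 312 + 320 + 195 + 391 + 133 + 100 + 375 + 145) / 10 = 2432.0000 / 10 = 243.2000
LCL = X̄̄ − A₂·R̄ = 2013.2000 − 0.483 × 243.2000 = 1895.7344

1895.73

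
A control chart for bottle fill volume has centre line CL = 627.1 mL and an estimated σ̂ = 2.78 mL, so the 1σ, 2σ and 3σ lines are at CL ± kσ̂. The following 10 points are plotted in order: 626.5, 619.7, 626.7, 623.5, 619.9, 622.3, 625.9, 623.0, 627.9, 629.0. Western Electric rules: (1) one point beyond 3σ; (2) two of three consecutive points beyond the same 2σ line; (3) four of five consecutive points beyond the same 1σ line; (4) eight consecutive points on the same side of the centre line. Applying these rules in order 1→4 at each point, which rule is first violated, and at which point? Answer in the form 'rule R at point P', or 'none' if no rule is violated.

rule 3 at point 6

Zone of each point (C = within 1σ̂, B = 1σ̂–2σ̂, A = 2σ̂–3σ̂, * = beyond 3σ̂; sign = side of CL): 1:-C, 2:-A, 3:-C, 4:-B, 5:-A, 6:-B, 7:-C, 8:-B, 9:+C, 10:+C
Rule 3 (four of five consecutive points beyond the same 1σ limit) is satisfied at point 6.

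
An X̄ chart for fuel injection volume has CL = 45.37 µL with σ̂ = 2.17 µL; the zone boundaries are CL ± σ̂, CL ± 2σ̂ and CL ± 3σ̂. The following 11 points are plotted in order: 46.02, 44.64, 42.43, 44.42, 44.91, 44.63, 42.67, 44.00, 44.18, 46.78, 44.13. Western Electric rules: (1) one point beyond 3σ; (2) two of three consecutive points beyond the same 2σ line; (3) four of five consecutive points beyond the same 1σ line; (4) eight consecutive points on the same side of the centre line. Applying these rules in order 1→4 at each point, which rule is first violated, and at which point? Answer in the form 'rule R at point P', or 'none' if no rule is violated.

Zone of each point (C = within 1σ̂, B = 1σ̂–2σ̂, A = 2σ̂–3σ̂, * = beyond 3σ̂; sign = side of CL): 1:+C, 2:-C, 3:-B, 4:-C, 5:-C, 6:-C, 7:-B, 8:-C, 9:-C, 10:+C, 11:-C
Rule 4 (eight consecutive points on the same side of the centre line) is satisfied at point 9.

rule 4 at point 9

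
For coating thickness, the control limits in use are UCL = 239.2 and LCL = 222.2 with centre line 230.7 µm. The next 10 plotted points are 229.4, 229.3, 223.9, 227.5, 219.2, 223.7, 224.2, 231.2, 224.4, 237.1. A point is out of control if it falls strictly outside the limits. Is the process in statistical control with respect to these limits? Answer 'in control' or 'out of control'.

Compare each point to [222.2, 239.2]: sample 5 = 219.2 < LCL.

out of control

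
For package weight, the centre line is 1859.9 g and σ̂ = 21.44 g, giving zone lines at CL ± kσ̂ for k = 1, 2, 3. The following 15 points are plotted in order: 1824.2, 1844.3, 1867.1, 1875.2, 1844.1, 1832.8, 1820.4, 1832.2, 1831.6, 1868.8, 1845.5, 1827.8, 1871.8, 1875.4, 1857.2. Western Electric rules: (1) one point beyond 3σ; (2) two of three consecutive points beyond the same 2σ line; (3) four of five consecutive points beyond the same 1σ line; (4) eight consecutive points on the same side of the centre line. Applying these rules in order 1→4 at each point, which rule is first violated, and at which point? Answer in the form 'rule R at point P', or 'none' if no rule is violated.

Zone of each point (C = within 1σ̂, B = 1σ̂–2σ̂, A = 2σ̂–3σ̂, * = beyond 3σ̂; sign = side of CL): 1:-B, 2:-C, 3:+C, 4:+C, 5:-C, 6:-B, 7:-B, 8:-B, 9:-B, 10:+C, 11:-C, 12:-B, 13:+C, 14:+C, 15:-C
Rule 3 (four of five consecutive points beyond the same 1σ limit) is satisfied at point 9.

rule 3 at point 9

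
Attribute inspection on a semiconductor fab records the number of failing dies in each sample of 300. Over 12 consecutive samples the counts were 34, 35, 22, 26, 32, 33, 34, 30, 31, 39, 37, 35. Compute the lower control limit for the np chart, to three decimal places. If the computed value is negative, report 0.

16.220

p̄ = Σdᵢ / (k·n) = 388 / (12 × 300) = 0.10778
LCL = np̄ − 3·√(np̄(1−p̄)) = 32.3333 − 3 × 5.3711 = 16.2201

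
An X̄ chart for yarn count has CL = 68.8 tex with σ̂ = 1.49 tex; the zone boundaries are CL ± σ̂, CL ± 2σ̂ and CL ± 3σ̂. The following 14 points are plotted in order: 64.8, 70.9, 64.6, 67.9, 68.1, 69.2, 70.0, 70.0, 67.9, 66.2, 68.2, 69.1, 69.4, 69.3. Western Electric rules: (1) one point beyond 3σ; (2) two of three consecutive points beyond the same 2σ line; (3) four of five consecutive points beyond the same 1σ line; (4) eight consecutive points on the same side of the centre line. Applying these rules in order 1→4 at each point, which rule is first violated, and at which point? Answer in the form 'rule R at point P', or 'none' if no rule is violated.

Zone of each point (C = within 1σ̂, B = 1σ̂–2σ̂, A = 2σ̂–3σ̂, * = beyond 3σ̂; sign = side of CL): 1:-A, 2:+B, 3:-A, 4:-C, 5:-C, 6:+C, 7:+C, 8:+C, 9:-C, 10:-B, 11:-C, 12:+C, 13:+C, 14:+C
Rule 2 (two of three consecutive points beyond the same 2σ limit) is satisfied at point 3.

rule 2 at point 3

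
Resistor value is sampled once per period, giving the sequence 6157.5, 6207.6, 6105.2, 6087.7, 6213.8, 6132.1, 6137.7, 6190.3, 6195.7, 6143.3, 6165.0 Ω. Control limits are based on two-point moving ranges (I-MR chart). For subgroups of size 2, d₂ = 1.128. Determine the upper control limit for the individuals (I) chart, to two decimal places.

6294.91

X̄ = (6157.5 + 6207.6 + 6105.2 + 6087.7 + 6213.8 + 6132.1 + 6137.7 + 6190.3 + 6195.7 + 6143.3 + 6165.0) / 11 = 6157.8091
Moving ranges: 50.1, 102.4, 17.5, 126.1, 81.7, 5.6, 52.6, 5.4, 52.4, 21.7; M̄R̄ = 515.5000 / 10 = 51.5500
UCL = X̄ + 3·M̄R̄/d₂ = 6157.8091 + 3 × 51.5500 / 1.128 = 6294.9102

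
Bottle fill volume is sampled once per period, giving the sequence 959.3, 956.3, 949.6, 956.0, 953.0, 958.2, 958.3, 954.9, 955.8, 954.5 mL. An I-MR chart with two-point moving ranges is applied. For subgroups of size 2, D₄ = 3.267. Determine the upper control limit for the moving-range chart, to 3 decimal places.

Moving ranges: 3.0, 6.7, 6.4, 3.0, 5.2, 0.1, 3.4, 0.9, 1.3; M̄R̄ = 30.0000 / 9 = 3.3333
UCL_MR = D₄·M̄R̄ = 3.267 × 3.3333 = 10.8900

10.890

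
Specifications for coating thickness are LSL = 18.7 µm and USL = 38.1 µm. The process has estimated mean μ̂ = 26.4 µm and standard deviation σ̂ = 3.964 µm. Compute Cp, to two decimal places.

0.82

Cp = (USL − LSL) / (6σ̂) = (38.1 − 18.7) / (6 × 3.964) = 19.4000 / 23.7840 = 0.8157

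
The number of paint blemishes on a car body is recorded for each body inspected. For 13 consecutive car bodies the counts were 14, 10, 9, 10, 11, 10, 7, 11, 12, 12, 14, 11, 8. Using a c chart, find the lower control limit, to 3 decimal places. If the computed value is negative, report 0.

c̄ = (14 + 10 + 9 + 10 + 11 + 10 + 7 + 11 + 12 + 12 + 14 + 11 + 8) / 13 = 139 / 13 = 10.6923
LCL = c̄ − 3√c̄ = 10.6923 − 3 × 3.2699 = 0.8826

0.883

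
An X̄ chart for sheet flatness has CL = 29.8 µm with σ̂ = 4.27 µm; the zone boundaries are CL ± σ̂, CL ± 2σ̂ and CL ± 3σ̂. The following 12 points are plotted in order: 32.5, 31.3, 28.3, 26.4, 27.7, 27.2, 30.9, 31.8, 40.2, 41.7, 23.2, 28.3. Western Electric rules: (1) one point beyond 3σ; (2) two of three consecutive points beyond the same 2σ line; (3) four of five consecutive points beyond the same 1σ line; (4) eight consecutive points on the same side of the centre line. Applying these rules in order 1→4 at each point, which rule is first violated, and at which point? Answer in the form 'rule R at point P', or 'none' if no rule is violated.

Zone of each point (C = within 1σ̂, B = 1σ̂–2σ̂, A = 2σ̂–3σ̂, * = beyond 3σ̂; sign = side of CL): 1:+C, 2:+C, 3:-C, 4:-C, 5:-C, 6:-C, 7:+C, 8:+C, 9:+A, 10:+A, 11:-B, 12:-C
Rule 2 (two of three consecutive points beyond the same 2σ limit) is satisfied at point 10.

rule 2 at point 10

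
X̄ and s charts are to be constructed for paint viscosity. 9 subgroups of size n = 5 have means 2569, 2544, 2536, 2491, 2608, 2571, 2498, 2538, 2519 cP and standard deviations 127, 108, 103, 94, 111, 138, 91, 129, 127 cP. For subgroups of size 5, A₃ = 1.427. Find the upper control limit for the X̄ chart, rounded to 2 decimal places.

X̄̄ = (2569 + 2544 + 2536 + 2491 + 2608 + 2571 + 2498 + 2538 + 2519) / 9 = 2541.5556
s̄ = (127 + 108 + 103 + 94 + 111 + 138 + 91 + 129 + 127) / 9 = 114.2222
UCL = X̄̄ + A₃·s̄ = 2541.5556 + 1.427 × 114.2222 = 2704.5507

2704.55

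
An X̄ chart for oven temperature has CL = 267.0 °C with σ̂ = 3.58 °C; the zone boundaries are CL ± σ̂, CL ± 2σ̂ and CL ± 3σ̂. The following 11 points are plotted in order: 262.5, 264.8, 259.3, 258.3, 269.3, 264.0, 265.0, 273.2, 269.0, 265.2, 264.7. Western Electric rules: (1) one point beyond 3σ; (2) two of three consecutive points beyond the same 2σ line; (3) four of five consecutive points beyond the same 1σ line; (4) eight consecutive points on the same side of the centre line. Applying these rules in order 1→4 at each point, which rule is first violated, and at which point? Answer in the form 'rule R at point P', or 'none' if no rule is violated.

rule 2 at point 4

Zone of each point (C = within 1σ̂, B = 1σ̂–2σ̂, A = 2σ̂–3σ̂, * = beyond 3σ̂; sign = side of CL): 1:-B, 2:-C, 3:-A, 4:-A, 5:+C, 6:-C, 7:-C, 8:+B, 9:+C, 10:-C, 11:-C
Rule 2 (two of three consecutive points beyond the same 2σ limit) is satisfied at point 4.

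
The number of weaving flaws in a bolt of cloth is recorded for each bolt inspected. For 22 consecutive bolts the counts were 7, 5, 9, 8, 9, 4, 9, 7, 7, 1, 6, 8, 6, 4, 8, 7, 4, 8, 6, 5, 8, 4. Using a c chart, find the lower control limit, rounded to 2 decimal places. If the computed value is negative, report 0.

0.00

c̄ = (7 + 5 + 9 + 8 + 9 + 4 + 9 + 7 + 7 + 1 + 6 + 8 + 6 + 4 + 8 + 7 + 4 + 8 + 6 + 5 + 8 + 4) / 22 = 140 / 22 = 6.3636
LCL = c̄ − 3√c̄ = 6.3636 − 3 × 2.5226 = -1.2042 → 0 (cannot be negative)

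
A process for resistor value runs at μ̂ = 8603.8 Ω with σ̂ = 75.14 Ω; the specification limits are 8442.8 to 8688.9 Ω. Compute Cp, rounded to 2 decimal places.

0.55

Cp = (USL − LSL) / (6σ̂) = (8688.9 − 8442.8) / (6 × 75.14) = 246.1000 / 450.8400 = 0.5459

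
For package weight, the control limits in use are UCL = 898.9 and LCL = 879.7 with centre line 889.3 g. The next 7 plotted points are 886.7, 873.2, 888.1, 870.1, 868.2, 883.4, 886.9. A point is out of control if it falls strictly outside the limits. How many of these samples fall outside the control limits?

3

Compare each point to [879.7, 898.9]: sample 2 = 873.2 < LCL; sample 4 = 870.1 < LCL; sample 5 = 868.2 < LCL.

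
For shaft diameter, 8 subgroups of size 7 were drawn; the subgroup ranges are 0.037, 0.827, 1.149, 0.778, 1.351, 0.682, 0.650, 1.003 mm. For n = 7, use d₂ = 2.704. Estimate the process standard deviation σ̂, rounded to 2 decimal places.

0.30

R̄ = (0.037 + 0.827 + 1.149 + 0.778 + 1.351 + 0.682 + 0.650 + 1.003) / 8 = 0.8096
σ̂ = R̄ / d₂ = 0.8096 / 2.704 = 0.2994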